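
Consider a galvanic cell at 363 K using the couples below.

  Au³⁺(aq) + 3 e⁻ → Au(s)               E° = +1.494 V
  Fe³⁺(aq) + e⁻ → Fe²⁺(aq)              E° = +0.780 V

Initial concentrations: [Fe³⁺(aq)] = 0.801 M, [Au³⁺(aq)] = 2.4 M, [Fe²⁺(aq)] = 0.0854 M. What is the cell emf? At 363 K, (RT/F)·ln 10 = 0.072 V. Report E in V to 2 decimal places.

Au³⁺/Au is reduced (cathode, E° = +1.494 V) and Fe³⁺/Fe²⁺ is oxidized (anode).
The standard potential is +1.494 − (+0.780) = +0.714 V and the balanced reaction transfers n = 3 electrons.
Balancing gives Au³⁺(aq) + 3 Fe²⁺(aq) → Au(s) + 3 Fe³⁺(aq); hence Q = [Fe³⁺(aq)]^3 / ([Au³⁺(aq)]·[Fe²⁺(aq)]^3) = 344 (log Q = 2.536).
E = E° − (0.072/n)·log Q = +0.714 − (0.072/3)(2.536) = +0.65 V.

+0.65 V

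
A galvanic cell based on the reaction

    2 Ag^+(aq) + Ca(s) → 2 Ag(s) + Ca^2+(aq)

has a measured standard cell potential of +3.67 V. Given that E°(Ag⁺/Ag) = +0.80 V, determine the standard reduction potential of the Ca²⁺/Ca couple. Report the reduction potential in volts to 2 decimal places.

In the reaction as written the Ag⁺/Ag couple is reduced (cathode) and Ca²⁺/Ca is oxidized (anode), so E°cell = E°(Ag⁺/Ag) − E°(Ca²⁺/Ca).
E°(Ca²⁺/Ca) = E°(cathode) − E°cell = +0.80 − (+3.67) = −2.87 V.

−2.87 V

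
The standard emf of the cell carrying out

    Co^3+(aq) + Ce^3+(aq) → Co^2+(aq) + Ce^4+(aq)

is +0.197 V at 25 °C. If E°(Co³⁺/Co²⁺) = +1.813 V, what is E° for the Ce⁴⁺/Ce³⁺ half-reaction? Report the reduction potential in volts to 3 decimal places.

+1.616 V

In the reaction as written the Co³⁺/Co²⁺ couple is reduced (cathode) and Ce⁴⁺/Ce³⁺ is oxidized (anode), so E°cell = E°(Co³⁺/Co²⁺) − E°(Ce⁴⁺/Ce³⁺).
E°(Ce⁴⁺/Ce³⁺) = E°(cathode) − E°cell = +1.813 − (+0.197) = +1.616 V.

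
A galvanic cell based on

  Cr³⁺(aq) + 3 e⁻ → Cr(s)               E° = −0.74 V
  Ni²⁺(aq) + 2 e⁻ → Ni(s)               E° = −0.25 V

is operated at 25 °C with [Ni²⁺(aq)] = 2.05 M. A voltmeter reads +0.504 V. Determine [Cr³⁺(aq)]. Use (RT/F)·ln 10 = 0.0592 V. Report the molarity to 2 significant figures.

0.57 M

The Ni²⁺/Ni couple has the larger reduction potential, so it is the cathode: E°cell = −0.25 − (−0.74) = +0.49 V and n = 6.
Rearranging E = E° − (0.0592/n)·log Q gives log Q = 6(+0.49 − (+0.504))/0.0592 = −1.419.
For 3 Ni²⁺(aq) + 2 Cr(s) → 3 Ni(s) + 2 Cr³⁺(aq), the reaction quotient is Q = [Cr³⁺(aq)]^2 / [Ni²⁺(aq)]^3.
Solving for the unknown gives log [Cr³⁺(aq)] = −0.242, so [Cr³⁺(aq)] ≈ 0.57 M.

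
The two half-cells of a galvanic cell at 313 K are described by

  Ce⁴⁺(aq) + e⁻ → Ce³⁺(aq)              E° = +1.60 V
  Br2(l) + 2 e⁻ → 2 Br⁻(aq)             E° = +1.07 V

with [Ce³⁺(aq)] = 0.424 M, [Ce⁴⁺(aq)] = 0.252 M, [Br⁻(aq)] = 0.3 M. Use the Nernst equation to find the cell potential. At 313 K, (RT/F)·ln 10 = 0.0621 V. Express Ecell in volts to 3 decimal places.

The Ce⁴⁺/Ce³⁺ couple has the more positive E°, so it is the cathode; Br₂/Br⁻ is the anode.
E°cell = E°cat − E°an = +1.60 − (+1.07) = +0.53 V; n = 2.
Balancing gives 2 Ce⁴⁺(aq) + 2 Br⁻(aq) → 2 Ce³⁺(aq) + Br2(l); hence Q = [Ce³⁺(aq)]^2 / ([Ce⁴⁺(aq)]^2·[Br⁻(aq)]^2) = 31.5 (log Q = 1.498).
By the Nernst equation, E = +0.53 − (0.0621/2)·(1.498) = +0.483 V.

+0.483 V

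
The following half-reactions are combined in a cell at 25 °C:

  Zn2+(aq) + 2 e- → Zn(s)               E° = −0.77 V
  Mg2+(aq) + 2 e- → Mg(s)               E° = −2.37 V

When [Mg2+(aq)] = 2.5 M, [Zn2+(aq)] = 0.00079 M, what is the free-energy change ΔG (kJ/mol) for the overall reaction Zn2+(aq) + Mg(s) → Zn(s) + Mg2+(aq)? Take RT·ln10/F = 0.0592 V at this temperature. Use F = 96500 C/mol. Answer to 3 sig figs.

E°cell = −0.77 − (−2.37) = +1.60 V; the balanced reaction transfers n = 2 electrons.
The reaction quotient is [Mg2+(aq)] / [Zn2+(aq)] = 3.16×10^3; by Nernst, E = +1.60 − (0.0592/2)(3.500) = +1.4964 V.
Finally ΔG = −nFE = −(2)(96500 C/mol)(+1.4964 V) = −289 kJ/mol.

−289 kJ/mol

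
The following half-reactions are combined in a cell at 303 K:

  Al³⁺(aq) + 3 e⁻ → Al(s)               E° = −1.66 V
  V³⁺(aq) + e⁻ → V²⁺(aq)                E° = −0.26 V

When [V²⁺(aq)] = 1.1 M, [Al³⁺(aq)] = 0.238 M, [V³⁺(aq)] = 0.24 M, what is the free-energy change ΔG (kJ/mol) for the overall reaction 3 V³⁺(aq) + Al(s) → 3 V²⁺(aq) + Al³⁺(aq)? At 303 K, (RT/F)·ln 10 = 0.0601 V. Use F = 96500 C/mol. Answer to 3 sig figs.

With V³⁺/V²⁺ reduced at the cathode, E°cell = −0.26 − (−1.66) = +1.40 V and n = 3.
The reaction quotient is ([V²⁺(aq)]^3·[Al³⁺(aq)]) / [V³⁺(aq)]^3 = 22.9; by Nernst, E = +1.40 − (0.0601/3)(1.360) = +1.3728 V.
Then ΔG = −nFE = −3 × 96500 × +1.3728 J/mol = −397 kJ/mol.

−397 kJ/mol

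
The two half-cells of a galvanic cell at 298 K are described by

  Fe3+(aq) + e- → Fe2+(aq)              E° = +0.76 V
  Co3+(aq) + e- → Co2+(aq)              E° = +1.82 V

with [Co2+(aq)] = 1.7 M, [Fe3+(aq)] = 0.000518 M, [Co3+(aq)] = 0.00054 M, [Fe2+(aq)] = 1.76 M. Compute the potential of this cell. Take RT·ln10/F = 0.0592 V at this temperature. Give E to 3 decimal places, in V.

+1.062 V

Since E°(Co³⁺/Co²⁺) > E°(Fe³⁺/Fe²⁺), Co³⁺/Co²⁺ serves as the cathode.
E°cell = E°cat − E°an = +1.82 − (+0.76) = +1.06 V; n = 1.
Balancing gives Co3+(aq) + Fe2+(aq) → Co2+(aq) + Fe3+(aq); hence Q = ([Co2+(aq)]·[Fe3+(aq)]) / ([Co3+(aq)]·[Fe2+(aq)]) = 0.927 (log Q = −0.033).
E = E° − (0.0592/n)·log Q = +1.06 − (0.0592/1)(−0.033) = +1.062 V.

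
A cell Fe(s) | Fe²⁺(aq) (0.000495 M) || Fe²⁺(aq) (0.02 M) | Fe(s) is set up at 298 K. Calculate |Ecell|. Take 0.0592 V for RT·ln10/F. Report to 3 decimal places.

For a concentration cell E°cell = 0, since both electrodes use the same couple.
The compartment with the higher Fe²⁺(aq) concentration (0.02 M) acts as the cathode; ions are reduced there and produced at the dilute (0.000495 M) anode.
With n = 2, Ecell = −(0.0592/2)·log([dilute]/[conc]) = −(0.0592/2)·log(0.000495/0.02) = +0.048 V.

0.048 V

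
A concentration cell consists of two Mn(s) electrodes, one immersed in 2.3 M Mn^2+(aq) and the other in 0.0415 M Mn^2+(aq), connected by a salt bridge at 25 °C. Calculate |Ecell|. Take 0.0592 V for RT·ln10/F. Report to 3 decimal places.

For a concentration cell E°cell = 0, since both electrodes use the same couple.
The compartment with the higher Mn^2+(aq) concentration (2.3 M) acts as the cathode; ions are reduced there and produced at the dilute (0.0415 M) anode.
With n = 2, Ecell = −(0.0592/2)·log([dilute]/[conc]) = −(0.0592/2)·log(0.0415/2.3) = +0.052 V.

0.052 V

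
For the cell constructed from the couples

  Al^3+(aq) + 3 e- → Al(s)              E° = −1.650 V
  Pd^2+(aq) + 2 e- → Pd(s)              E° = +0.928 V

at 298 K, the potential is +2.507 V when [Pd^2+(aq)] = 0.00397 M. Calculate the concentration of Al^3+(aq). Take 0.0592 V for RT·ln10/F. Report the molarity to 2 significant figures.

With Pd²⁺/Pd at the cathode and Al³⁺/Al at the anode, E°cell = +0.928 − (−1.650) = +2.578 V (n = 6).
Rearranging E = E° − (0.0592/n)·log Q gives log Q = 6(+2.578 − (+2.507))/0.0592 = 7.196.
For 3 Pd^2+(aq) + 2 Al(s) → 3 Pd(s) + 2 Al^3+(aq), the reaction quotient is Q = [Al^3+(aq)]^2 / [Pd^2+(aq)]^3.
Solving for the unknown gives log [Al^3+(aq)] = −0.004, so [Al^3+(aq)] ≈ 0.99 M.

0.99 M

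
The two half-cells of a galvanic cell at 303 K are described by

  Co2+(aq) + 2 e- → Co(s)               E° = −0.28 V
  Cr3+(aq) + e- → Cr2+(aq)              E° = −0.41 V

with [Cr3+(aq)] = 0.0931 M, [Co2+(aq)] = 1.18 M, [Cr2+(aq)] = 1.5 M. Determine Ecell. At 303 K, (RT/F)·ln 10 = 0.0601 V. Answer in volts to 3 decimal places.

Since E°(Co²⁺/Co) > E°(Cr³⁺/Cr²⁺), Co²⁺/Co serves as the cathode.
E°cell = E°cat − E°an = −0.28 − (−0.41) = +0.13 V; n = 2.
Balancing gives Co2+(aq) + 2 Cr2+(aq) → Co(s) + 2 Cr3+(aq); hence Q = [Cr3+(aq)]^2 / ([Co2+(aq)]·[Cr2+(aq)]^2) = 0.00326 (log Q = −2.486).
Applying E = E° − (RT ln10/nF)·log Q gives +0.13 − (0.0601/2)(−2.486) = +0.205 V.

+0.205 V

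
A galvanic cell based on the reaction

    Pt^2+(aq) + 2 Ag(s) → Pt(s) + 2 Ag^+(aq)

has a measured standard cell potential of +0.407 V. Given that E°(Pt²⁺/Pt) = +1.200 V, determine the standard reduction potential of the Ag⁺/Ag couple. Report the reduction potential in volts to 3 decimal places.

+0.793 V

In the reaction as written the Pt²⁺/Pt couple is reduced (cathode) and Ag⁺/Ag is oxidized (anode), so E°cell = E°(Pt²⁺/Pt) − E°(Ag⁺/Ag).
E°(Ag⁺/Ag) = E°(cathode) − E°cell = +1.200 − (+0.407) = +0.793 V.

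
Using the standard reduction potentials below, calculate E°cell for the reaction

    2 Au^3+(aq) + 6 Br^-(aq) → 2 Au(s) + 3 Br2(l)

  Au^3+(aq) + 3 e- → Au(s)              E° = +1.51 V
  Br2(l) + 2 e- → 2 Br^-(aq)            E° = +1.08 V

Au^3+(aq) gains electrons, so the Au³⁺/Au couple is the cathode; the Br₂/Br⁻ couple is the anode.
E°cell = E°(cathode) − E°(anode) = +1.51 − (+1.08) = +0.43 V.
The positive value indicates the reaction is spontaneous as written.

+0.43 V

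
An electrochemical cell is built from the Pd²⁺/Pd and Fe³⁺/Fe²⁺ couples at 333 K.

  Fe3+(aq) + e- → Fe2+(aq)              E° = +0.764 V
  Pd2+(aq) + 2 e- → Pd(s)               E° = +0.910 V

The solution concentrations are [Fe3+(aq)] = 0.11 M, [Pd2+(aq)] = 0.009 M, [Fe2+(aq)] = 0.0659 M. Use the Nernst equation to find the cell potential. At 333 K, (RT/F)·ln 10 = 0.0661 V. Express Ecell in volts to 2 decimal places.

+0.06 V

Since E°(Pd²⁺/Pd) > E°(Fe³⁺/Fe²⁺), Pd²⁺/Pd serves as the cathode.
The standard potential is +0.910 − (+0.764) = +0.146 V and the balanced reaction transfers n = 2 electrons.
Balancing gives Pd2+(aq) + 2 Fe2+(aq) → Pd(s) + 2 Fe3+(aq); hence Q = [Fe3+(aq)]^2 / ([Pd2+(aq)]·[Fe2+(aq)]^2) = 310 (log Q = 2.491).
E = E° − (0.0661/n)·log Q = +0.146 − (0.0661/2)(2.491) = +0.06 V.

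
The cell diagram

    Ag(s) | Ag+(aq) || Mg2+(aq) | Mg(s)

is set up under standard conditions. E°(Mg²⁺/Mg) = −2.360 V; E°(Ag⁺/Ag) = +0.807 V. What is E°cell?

−3.167 V

By convention the left-hand electrode in cell notation is the anode (oxidation) and the right-hand electrode is the cathode (reduction).
E°cell = E°(right) − E°(left) = −2.360 − (+0.807) = −3.167 V.
The negative sign shows that, as written, the cell would require an external voltage to drive the reaction.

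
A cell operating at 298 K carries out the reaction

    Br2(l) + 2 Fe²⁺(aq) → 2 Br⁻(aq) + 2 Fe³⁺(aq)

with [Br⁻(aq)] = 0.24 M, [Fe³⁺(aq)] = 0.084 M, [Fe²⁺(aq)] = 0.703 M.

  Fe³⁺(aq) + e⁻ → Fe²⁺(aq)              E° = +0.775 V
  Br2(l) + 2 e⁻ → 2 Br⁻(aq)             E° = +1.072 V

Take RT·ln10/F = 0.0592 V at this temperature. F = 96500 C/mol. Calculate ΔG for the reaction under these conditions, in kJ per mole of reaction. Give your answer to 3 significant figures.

−74.9 kJ/mol

The standard cell potential is +1.072 − (+0.775) = +0.297 V, with n = 2 electrons in the balanced equation.
Q = ([Br⁻(aq)]^2·[Fe³⁺(aq)]^2) / [Fe²⁺(aq)]^2 = 0.000822, so log Q = −3.085 and E = +0.297 − (0.0592/2)(−3.085) = +0.3883 V.
Then ΔG = −nFE = −2 × 96500 × +0.3883 J/mol = −74.9 kJ/mol.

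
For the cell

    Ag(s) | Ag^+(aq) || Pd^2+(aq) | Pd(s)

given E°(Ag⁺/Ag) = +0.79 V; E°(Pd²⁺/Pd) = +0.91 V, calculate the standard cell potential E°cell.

By convention the left-hand electrode in cell notation is the anode (oxidation) and the right-hand electrode is the cathode (reduction).
E°cell = E°(right) − E°(left) = +0.91 − (+0.79) = +0.12 V.

+0.12 V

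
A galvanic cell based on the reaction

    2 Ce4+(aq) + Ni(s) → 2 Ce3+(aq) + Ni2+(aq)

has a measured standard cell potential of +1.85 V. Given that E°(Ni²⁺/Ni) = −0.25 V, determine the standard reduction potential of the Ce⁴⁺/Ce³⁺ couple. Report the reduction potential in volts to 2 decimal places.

+1.60 V

In the reaction as written the Ce⁴⁺/Ce³⁺ couple is reduced (cathode) and Ni²⁺/Ni is oxidized (anode), so E°cell = E°(Ce⁴⁺/Ce³⁺) − E°(Ni²⁺/Ni).
E°(Ce⁴⁺/Ce³⁺) = E°cell + E°(anode) = +1.85 + (−0.25) = +1.60 V.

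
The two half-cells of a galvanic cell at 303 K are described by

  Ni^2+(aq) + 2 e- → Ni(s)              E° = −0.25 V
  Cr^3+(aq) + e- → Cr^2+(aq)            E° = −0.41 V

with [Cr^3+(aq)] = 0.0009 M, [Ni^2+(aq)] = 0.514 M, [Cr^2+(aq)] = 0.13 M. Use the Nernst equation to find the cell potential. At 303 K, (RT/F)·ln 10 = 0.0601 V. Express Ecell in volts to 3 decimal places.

The Ni²⁺/Ni couple has the more positive E°, so it is the cathode; Cr³⁺/Cr²⁺ is the anode.
E°cell = −0.25 − (−0.41) = +0.16 V, with n = 2 electrons transferred.
For the overall reaction Ni^2+(aq) + 2 Cr^2+(aq) → Ni(s) + 2 Cr^3+(aq), Q = [Cr^3+(aq)]^2 / ([Ni^2+(aq)]·[Cr^2+(aq)]^2) = 9.32×10^−5, giving log Q = −4.030.
E = E° − (0.0601/n)·log Q = +0.16 − (0.0601/2)(−4.030) = +0.281 V.

+0.281 V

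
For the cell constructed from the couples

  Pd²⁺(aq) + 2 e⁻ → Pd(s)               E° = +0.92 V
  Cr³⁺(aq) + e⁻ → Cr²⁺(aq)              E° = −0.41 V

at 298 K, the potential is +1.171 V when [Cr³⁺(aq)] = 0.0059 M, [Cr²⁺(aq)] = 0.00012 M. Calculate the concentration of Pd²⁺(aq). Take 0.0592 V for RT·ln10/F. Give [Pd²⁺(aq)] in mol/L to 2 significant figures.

With Pd²⁺/Pd at the cathode and Cr³⁺/Cr²⁺ at the anode, E°cell = +0.92 − (−0.41) = +1.33 V (n = 2).
Since E = E° − (0.0592/n)·log Q, log Q = n(E° − E)/0.0592 = 5.372.
Balancing electrons gives Pd²⁺(aq) + 2 Cr²⁺(aq) → Pd(s) + 2 Cr³⁺(aq); thus Q = [Cr³⁺(aq)]^2 / ([Pd²⁺(aq)]·[Cr²⁺(aq)]^2).
Isolating [Pd²⁺(aq)] in Q = 10^{5.372} yields log [Pd²⁺(aq)] = −1.989, i.e. 0.010 M.

0.010 M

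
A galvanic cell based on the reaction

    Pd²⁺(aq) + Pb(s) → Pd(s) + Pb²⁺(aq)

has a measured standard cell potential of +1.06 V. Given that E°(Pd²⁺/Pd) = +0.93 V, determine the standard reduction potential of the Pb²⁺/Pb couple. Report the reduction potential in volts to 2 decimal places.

−0.13 V

In the reaction as written the Pd²⁺/Pd couple is reduced (cathode) and Pb²⁺/Pb is oxidized (anode), so E°cell = E°(Pd²⁺/Pd) − E°(Pb²⁺/Pb).
E°(Pb²⁺/Pb) = E°(cathode) − E°cell = +0.93 − (+1.06) = −0.13 V.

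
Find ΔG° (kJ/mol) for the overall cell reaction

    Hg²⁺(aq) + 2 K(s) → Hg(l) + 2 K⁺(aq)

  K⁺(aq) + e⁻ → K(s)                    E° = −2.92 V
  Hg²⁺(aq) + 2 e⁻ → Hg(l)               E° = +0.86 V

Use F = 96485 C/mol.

−729 kJ/mol

In the reaction as written Hg²⁺(aq) is reduced, so the Hg²⁺/Hg couple is the cathode and K⁺/K is the anode.
E°cell = +0.86 − (−2.92) = +3.78 V; balancing electrons gives n = 2.
ΔG° = −nFE°cell = −(2)(96485)(+3.78) J/mol = −729 kJ/mol.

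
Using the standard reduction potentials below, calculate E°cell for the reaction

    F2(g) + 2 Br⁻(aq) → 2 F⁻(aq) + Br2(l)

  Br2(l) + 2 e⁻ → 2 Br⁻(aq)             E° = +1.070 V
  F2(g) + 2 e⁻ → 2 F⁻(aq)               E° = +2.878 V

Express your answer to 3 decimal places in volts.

In the reaction as written, F2(g) is reduced (cathode) and Br2(l) is produced by oxidation at the anode.
E°cell = E°(cathode) − E°(anode) = +2.878 − (+1.070) = +1.808 V.
The positive value indicates the reaction is spontaneous as written.

+1.808 V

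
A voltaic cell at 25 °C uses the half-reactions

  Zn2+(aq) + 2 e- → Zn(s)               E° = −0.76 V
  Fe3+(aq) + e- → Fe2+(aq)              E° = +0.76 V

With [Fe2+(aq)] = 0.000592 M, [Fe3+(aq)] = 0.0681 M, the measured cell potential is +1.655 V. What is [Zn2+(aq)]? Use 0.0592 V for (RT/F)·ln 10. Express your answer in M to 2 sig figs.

0.36 M

The Fe³⁺/Fe²⁺ couple has the larger reduction potential, so it is the cathode: E°cell = +0.76 − (−0.76) = +1.52 V and n = 2.
From the Nernst equation, log Q = n(E° − E)/0.0592 = 2·(+1.52 − (+1.655))/0.0592 = −4.561.
The balanced reaction is 2 Fe3+(aq) + Zn(s) → 2 Fe2+(aq) + Zn2+(aq), so Q = ([Fe2+(aq)]^2·[Zn2+(aq)]) / [Fe3+(aq)]^2.
Substituting the known concentrations and solving, log [Zn2+(aq)] = −0.439 and [Zn2+(aq)] = 0.36 M.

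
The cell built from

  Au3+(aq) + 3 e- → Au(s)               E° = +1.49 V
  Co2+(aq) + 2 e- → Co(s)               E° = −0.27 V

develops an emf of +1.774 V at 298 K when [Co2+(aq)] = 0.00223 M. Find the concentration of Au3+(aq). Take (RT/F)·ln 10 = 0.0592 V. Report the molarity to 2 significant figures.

With Au³⁺/Au at the cathode and Co²⁺/Co at the anode, E°cell = +1.49 − (−0.27) = +1.76 V (n = 6).
Rearranging E = E° − (0.0592/n)·log Q gives log Q = 6(+1.76 − (+1.774))/0.0592 = −1.419.
Balancing electrons gives 2 Au3+(aq) + 3 Co(s) → 2 Au(s) + 3 Co2+(aq); thus Q = [Co2+(aq)]^3 / [Au3+(aq)]^2.
Isolating [Au3+(aq)] in Q = 10^{−1.419} yields log [Au3+(aq)] = −3.268, i.e. 0.00054 M.

0.00054 M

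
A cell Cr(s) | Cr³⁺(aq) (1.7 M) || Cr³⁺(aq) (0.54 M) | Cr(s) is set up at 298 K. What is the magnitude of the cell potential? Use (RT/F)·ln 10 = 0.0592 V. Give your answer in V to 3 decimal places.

For a concentration cell E°cell = 0, since both electrodes use the same couple.
The compartment with the higher Cr³⁺(aq) concentration (1.7 M) acts as the cathode; ions are reduced there and produced at the dilute (0.54 M) anode.
With n = 3, Ecell = −(0.0592/3)·log([dilute]/[conc]) = −(0.0592/3)·log(0.54/1.7) = +0.010 V.

0.010 V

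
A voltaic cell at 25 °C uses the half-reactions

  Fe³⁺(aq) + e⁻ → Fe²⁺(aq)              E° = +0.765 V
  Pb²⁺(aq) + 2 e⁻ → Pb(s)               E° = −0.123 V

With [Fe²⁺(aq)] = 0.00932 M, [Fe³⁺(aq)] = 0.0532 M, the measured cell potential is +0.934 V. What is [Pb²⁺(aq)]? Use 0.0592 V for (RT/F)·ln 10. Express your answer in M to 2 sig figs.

With Fe³⁺/Fe²⁺ at the cathode and Pb²⁺/Pb at the anode, E°cell = +0.765 − (−0.123) = +0.888 V (n = 2).
Since E = E° − (0.0592/n)·log Q, log Q = n(E° − E)/0.0592 = −1.554.
For 2 Fe³⁺(aq) + Pb(s) → 2 Fe²⁺(aq) + Pb²⁺(aq), the reaction quotient is Q = ([Fe²⁺(aq)]^2·[Pb²⁺(aq)]) / [Fe³⁺(aq)]^2.
Isolating [Pb²⁺(aq)] in Q = 10^{−1.554} yields log [Pb²⁺(aq)] = −0.041, i.e. 0.91 M.

0.91 M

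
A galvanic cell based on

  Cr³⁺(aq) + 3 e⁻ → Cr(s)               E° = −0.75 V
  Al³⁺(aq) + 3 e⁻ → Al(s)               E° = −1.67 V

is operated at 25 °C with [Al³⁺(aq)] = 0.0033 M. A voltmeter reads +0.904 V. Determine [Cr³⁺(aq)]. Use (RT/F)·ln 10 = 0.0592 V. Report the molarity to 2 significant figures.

With Cr³⁺/Cr at the cathode and Al³⁺/Al at the anode, E°cell = −0.75 − (−1.67) = +0.92 V (n = 3).
Since E = E° − (0.0592/n)·log Q, log Q = n(E° − E)/0.0592 = 0.811.
Balancing electrons gives Cr³⁺(aq) + Al(s) → Cr(s) + Al³⁺(aq); thus Q = [Al³⁺(aq)] / [Cr³⁺(aq)].
Isolating [Cr³⁺(aq)] in Q = 10^{0.811} yields log [Cr³⁺(aq)] = −3.292, i.e. 0.00051 M.

0.00051 M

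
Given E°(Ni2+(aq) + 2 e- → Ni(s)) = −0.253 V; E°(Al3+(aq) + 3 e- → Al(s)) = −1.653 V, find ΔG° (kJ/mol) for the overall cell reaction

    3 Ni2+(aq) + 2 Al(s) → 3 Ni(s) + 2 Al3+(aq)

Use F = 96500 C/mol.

In the reaction as written Ni2+(aq) is reduced, so the Ni²⁺/Ni couple is the cathode and Al³⁺/Al is the anode.
E°cell = −0.253 − (−1.653) = +1.400 V; balancing electrons gives n = 6.
ΔG° = −nFE°cell = −(6)(96500)(+1.400) J/mol = −811 kJ/mol.

−811 kJ/mol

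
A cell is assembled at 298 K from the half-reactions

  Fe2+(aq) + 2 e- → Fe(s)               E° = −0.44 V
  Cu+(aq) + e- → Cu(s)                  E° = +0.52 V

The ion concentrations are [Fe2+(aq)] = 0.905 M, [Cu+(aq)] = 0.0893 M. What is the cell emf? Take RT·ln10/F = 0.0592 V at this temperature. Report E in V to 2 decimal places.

+0.90 V

Since E°(Cu⁺/Cu) > E°(Fe²⁺/Fe), Cu⁺/Cu serves as the cathode.
E°cell = +0.52 − (−0.44) = +0.96 V, with n = 2 electrons transferred.
The balanced reaction is 2 Cu+(aq) + Fe(s) → 2 Cu(s) + Fe2+(aq), so Q = [Fe2+(aq)] / [Cu+(aq)]^2 = 113 and log Q = 2.055.
Applying E = E° − (RT ln10/nF)·log Q gives +0.96 − (0.0592/2)(2.055) = +0.90 V.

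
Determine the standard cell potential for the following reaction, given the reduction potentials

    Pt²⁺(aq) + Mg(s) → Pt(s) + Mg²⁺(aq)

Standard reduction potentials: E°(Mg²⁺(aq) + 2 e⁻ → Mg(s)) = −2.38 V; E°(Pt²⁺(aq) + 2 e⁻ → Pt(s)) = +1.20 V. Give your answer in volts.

+3.58 V

In the reaction as written, Pt²⁺(aq) is reduced (cathode) and Mg²⁺(aq) is produced by oxidation at the anode.
E°cell = E°(cathode) − E°(anode) = +1.20 − (−2.38) = +3.58 V.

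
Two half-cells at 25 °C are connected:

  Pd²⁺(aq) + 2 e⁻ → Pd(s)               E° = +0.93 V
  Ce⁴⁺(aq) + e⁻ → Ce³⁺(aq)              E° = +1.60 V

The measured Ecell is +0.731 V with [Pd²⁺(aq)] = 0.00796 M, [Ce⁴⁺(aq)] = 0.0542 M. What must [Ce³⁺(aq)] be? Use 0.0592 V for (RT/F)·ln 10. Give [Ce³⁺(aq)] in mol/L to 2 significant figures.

The Ce⁴⁺/Ce³⁺ couple has the larger reduction potential, so it is the cathode: E°cell = +1.60 − (+0.93) = +0.67 V and n = 2.
Since E = E° − (0.0592/n)·log Q, log Q = n(E° − E)/0.0592 = −2.061.
For 2 Ce⁴⁺(aq) + Pd(s) → 2 Ce³⁺(aq) + Pd²⁺(aq), the reaction quotient is Q = ([Ce³⁺(aq)]^2·[Pd²⁺(aq)]) / [Ce⁴⁺(aq)]^2.
Substituting the known concentrations and solving, log [Ce³⁺(aq)] = −1.247 and [Ce³⁺(aq)] = 0.057 M.

0.057 M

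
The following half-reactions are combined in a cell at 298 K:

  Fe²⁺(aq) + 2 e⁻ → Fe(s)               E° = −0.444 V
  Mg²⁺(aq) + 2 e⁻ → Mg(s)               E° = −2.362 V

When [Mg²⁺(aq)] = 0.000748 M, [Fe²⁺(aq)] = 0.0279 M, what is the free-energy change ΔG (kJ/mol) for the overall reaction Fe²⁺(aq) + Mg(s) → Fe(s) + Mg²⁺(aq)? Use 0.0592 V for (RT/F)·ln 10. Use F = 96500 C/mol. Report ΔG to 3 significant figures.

−379 kJ/mol

The standard cell potential is −0.444 − (−2.362) = +1.918 V, with n = 2 electrons in the balanced equation.
Q = [Mg²⁺(aq)] / [Fe²⁺(aq)] = 0.0268, so log Q = −1.572 and E = +1.918 − (0.0592/2)(−1.572) = +1.9645 V.
ΔG = −nFE = −(2)(96500)(+1.9645) J/mol = −379 kJ/mol.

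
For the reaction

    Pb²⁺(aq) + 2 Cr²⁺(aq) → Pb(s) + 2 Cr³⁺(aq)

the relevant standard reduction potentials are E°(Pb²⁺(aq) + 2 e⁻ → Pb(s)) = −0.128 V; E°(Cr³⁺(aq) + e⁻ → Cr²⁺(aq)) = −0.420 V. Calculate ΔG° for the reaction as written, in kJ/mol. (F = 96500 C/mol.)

−56.4 kJ/mol

In the reaction as written Pb²⁺(aq) is reduced, so the Pb²⁺/Pb couple is the cathode and Cr³⁺/Cr²⁺ is the anode.
E°cell = −0.128 − (−0.420) = +0.292 V; balancing electrons gives n = 2.
ΔG° = −nFE°cell = −(2)(96500)(+0.292) J/mol = −56.4 kJ/mol.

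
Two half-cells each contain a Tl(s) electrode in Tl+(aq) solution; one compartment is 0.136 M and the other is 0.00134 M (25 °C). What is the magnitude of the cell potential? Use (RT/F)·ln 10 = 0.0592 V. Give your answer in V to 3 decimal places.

0.119 V

For a concentration cell E°cell = 0, since both electrodes use the same couple.
The compartment with the higher Tl+(aq) concentration (0.136 M) acts as the cathode; ions are reduced there and produced at the dilute (0.00134 M) anode.
With n = 1, Ecell = −(0.0592/1)·log([dilute]/[conc]) = −(0.0592/1)·log(0.00134/0.136) = +0.119 V.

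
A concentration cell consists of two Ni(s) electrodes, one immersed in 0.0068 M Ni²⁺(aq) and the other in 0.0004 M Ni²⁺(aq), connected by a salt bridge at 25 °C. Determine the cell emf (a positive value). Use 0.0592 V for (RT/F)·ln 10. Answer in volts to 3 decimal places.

For a concentration cell E°cell = 0, since both electrodes use the same couple.
The compartment with the higher Ni²⁺(aq) concentration (0.0068 M) acts as the cathode; ions are reduced there and produced at the dilute (0.0004 M) anode.
With n = 2, Ecell = −(0.0592/2)·log([dilute]/[conc]) = −(0.0592/2)·log(0.0004/0.0068) = +0.036 V.

0.036 V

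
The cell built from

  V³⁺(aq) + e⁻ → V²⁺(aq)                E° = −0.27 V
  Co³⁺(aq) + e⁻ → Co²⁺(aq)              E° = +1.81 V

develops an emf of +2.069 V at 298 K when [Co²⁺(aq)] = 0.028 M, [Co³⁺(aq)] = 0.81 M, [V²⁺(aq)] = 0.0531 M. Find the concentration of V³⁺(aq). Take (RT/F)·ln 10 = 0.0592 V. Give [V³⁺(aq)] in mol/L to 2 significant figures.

The Co³⁺/Co²⁺ couple has the larger reduction potential, so it is the cathode: E°cell = +1.81 − (−0.27) = +2.08 V and n = 1.
From the Nernst equation, log Q = n(E° − E)/0.0592 = 1·(+2.08 − (+2.069))/0.0592 = 0.186.
For Co³⁺(aq) + V²⁺(aq) → Co²⁺(aq) + V³⁺(aq), the reaction quotient is Q = ([Co²⁺(aq)]·[V³⁺(aq)]) / ([Co³⁺(aq)]·[V²⁺(aq)]).
Substituting the known concentrations and solving, log [V³⁺(aq)] = 0.372 and [V³⁺(aq)] = 2.4 M.

2.4 M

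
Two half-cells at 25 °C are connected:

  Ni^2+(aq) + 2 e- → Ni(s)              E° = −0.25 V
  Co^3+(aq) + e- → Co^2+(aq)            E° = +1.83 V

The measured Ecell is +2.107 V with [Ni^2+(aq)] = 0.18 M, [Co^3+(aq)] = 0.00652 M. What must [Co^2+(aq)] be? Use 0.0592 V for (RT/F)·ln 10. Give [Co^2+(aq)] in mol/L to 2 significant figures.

0.0054 M

Co³⁺/Co²⁺ is the cathode (higher E°); E°cell = +1.83 − (−0.25) = +2.08 V with n = 2.
From the Nernst equation, log Q = n(E° − E)/0.0592 = 2·(+2.08 − (+2.107))/0.0592 = −0.912.
Balancing electrons gives 2 Co^3+(aq) + Ni(s) → 2 Co^2+(aq) + Ni^2+(aq); thus Q = ([Co^2+(aq)]^2·[Ni^2+(aq)]) / [Co^3+(aq)]^2.
Solving for the unknown gives log [Co^2+(aq)] = −2.269, so [Co^2+(aq)] ≈ 0.0054 M.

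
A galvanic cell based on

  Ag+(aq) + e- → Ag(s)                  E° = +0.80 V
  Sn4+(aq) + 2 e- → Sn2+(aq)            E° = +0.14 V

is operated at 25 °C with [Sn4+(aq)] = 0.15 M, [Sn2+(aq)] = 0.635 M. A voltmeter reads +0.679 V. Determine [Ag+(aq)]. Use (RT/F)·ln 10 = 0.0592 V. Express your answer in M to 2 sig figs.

1.0 M

The Ag⁺/Ag couple has the larger reduction potential, so it is the cathode: E°cell = +0.80 − (+0.14) = +0.66 V and n = 2.
Since E = E° − (0.0592/n)·log Q, log Q = n(E° − E)/0.0592 = −0.642.
For 2 Ag+(aq) + Sn2+(aq) → 2 Ag(s) + Sn4+(aq), the reaction quotient is Q = [Sn4+(aq)] / ([Ag+(aq)]^2·[Sn2+(aq)]).
Isolating [Ag+(aq)] in Q = 10^{−0.642} yields log [Ag+(aq)] = 0.008, i.e. 1.0 M.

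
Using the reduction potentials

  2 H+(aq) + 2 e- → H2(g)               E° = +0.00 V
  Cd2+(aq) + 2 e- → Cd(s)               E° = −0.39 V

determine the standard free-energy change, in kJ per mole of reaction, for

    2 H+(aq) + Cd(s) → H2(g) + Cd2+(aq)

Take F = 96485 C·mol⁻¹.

In the reaction as written H+(aq) is reduced, so the 2H⁺/H₂ couple is the cathode and Cd²⁺/Cd is the anode.
E°cell = +0.00 − (−0.39) = +0.39 V; balancing electrons gives n = 2.
ΔG° = −nFE°cell = −(2)(96485)(+0.39) J/mol = −75.3 kJ/mol.

−75.3 kJ/mol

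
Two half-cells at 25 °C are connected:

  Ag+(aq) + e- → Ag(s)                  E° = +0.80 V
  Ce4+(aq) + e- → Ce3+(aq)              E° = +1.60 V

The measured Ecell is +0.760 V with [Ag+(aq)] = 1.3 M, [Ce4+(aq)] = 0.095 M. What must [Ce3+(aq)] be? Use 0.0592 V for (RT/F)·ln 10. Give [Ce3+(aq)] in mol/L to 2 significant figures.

With Ce⁴⁺/Ce³⁺ at the cathode and Ag⁺/Ag at the anode, E°cell = +1.60 − (+0.80) = +0.80 V (n = 1).
From the Nernst equation, log Q = n(E° − E)/0.0592 = 1·(+0.80 − (+0.760))/0.0592 = 0.676.
For Ce4+(aq) + Ag(s) → Ce3+(aq) + Ag+(aq), the reaction quotient is Q = ([Ce3+(aq)]·[Ag+(aq)]) / [Ce4+(aq)].
Isolating [Ce3+(aq)] in Q = 10^{0.676} yields log [Ce3+(aq)] = −0.460, i.e. 0.35 M.

0.35 M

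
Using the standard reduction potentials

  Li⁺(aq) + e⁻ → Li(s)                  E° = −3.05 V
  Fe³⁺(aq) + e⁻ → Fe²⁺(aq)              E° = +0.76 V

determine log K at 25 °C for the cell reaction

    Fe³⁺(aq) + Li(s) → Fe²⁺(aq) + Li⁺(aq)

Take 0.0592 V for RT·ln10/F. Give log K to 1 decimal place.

The Fe³⁺/Fe²⁺ couple is reduced (cathode); E°cell = +0.76 − (−3.05) = +3.81 V with n = 1.
At equilibrium E = 0, so log K = nE°cell / 0.0592 = (1)(+3.81) / 0.0592 = 64.4.

log K = 64.4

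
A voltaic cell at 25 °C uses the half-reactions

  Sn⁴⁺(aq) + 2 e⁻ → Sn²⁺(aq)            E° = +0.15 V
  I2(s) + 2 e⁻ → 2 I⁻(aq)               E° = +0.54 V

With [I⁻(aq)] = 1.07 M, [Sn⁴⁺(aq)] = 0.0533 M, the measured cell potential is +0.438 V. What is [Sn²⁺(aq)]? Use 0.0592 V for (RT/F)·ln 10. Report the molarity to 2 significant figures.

I₂/I⁻ is the cathode (higher E°); E°cell = +0.54 − (+0.15) = +0.39 V with n = 2.
From the Nernst equation, log Q = n(E° − E)/0.0592 = 2·(+0.39 − (+0.438))/0.0592 = −1.622.
Balancing electrons gives I2(s) + Sn²⁺(aq) → 2 I⁻(aq) + Sn⁴⁺(aq); thus Q = ([I⁻(aq)]^2·[Sn⁴⁺(aq)]) / [Sn²⁺(aq)].
Solving for the unknown gives log [Sn²⁺(aq)] = 0.407, so [Sn²⁺(aq)] ≈ 2.6 M.

2.6 M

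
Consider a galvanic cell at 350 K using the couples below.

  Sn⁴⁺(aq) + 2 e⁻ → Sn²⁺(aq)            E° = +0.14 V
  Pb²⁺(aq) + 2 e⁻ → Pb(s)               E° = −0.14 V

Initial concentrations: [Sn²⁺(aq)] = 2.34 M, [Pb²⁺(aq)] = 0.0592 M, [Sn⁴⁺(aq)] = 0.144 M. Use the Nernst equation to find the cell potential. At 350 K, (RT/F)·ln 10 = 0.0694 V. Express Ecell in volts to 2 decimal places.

+0.28 V

Since E°(Sn⁴⁺/Sn²⁺) > E°(Pb²⁺/Pb), Sn⁴⁺/Sn²⁺ serves as the cathode.
The standard potential is +0.14 − (−0.14) = +0.28 V and the balanced reaction transfers n = 2 electrons.
The balanced reaction is Sn⁴⁺(aq) + Pb(s) → Sn²⁺(aq) + Pb²⁺(aq), so Q = ([Sn²⁺(aq)]·[Pb²⁺(aq)]) / [Sn⁴⁺(aq)] = 0.962 and log Q = −0.017.
Applying E = E° − (RT ln10/nF)·log Q gives +0.28 − (0.0694/2)(−0.017) = +0.28 V.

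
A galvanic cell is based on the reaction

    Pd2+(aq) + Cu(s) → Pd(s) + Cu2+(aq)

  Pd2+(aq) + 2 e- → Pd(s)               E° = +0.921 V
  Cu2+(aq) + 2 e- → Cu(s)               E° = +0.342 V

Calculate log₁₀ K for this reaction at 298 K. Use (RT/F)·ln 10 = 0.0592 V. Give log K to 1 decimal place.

log K = 19.6

The Pd²⁺/Pd couple is reduced (cathode); E°cell = +0.921 − (+0.342) = +0.579 V with n = 2.
At equilibrium E = 0, so log K = nE°cell / 0.0592 = (2)(+0.579) / 0.0592 = 19.6.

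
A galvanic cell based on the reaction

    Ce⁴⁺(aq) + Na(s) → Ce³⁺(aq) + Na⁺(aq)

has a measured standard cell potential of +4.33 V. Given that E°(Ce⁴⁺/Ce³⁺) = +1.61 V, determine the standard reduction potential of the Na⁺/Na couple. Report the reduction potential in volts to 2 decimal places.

In the reaction as written the Ce⁴⁺/Ce³⁺ couple is reduced (cathode) and Na⁺/Na is oxidized (anode), so E°cell = E°(Ce⁴⁺/Ce³⁺) − E°(Na⁺/Na).
E°(Na⁺/Na) = E°(cathode) − E°cell = +1.61 − (+4.33) = −2.72 V.

−2.72 V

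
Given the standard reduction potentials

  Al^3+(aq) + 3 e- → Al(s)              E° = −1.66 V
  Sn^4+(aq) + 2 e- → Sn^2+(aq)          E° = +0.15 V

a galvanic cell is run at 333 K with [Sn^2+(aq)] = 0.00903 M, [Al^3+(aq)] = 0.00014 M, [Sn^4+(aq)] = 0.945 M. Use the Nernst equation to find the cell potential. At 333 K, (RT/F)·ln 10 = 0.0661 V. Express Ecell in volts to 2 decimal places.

+1.96 V

Sn⁴⁺/Sn²⁺ is reduced (cathode, E° = +0.15 V) and Al³⁺/Al is oxidized (anode).
E°cell = +0.15 − (−1.66) = +1.81 V, with n = 6 electrons transferred.
Balancing gives 3 Sn^4+(aq) + 2 Al(s) → 3 Sn^2+(aq) + 2 Al^3+(aq); hence Q = ([Sn^2+(aq)]^3·[Al^3+(aq)]^2) / [Sn^4+(aq)]^3 = 1.71×10^−14 (log Q = −13.767).
E = E° − (0.0661/n)·log Q = +1.81 − (0.0661/6)(−13.767) = +1.96 V.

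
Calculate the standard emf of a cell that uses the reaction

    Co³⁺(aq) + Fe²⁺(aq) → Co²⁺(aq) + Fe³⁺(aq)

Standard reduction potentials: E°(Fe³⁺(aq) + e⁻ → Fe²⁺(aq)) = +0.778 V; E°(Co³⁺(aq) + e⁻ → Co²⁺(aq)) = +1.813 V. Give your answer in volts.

Co³⁺(aq) gains electrons, so the Co³⁺/Co²⁺ couple is the cathode; the Fe³⁺/Fe²⁺ couple is the anode.
E°cell = E°(cathode) − E°(anode) = +1.813 − (+0.778) = +1.035 V.
The positive value indicates the reaction is spontaneous as written.

+1.035 V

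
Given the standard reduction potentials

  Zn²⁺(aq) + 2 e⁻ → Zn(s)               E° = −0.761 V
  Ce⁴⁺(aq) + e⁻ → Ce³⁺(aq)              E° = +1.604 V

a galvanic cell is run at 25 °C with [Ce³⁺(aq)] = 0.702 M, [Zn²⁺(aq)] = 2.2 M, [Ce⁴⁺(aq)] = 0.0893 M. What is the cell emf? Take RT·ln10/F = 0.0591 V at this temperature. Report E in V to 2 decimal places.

The Ce⁴⁺/Ce³⁺ couple has the more positive E°, so it is the cathode; Zn²⁺/Zn is the anode.
E°cell = E°cat − E°an = +1.604 − (−0.761) = +2.365 V; n = 2.
For the overall reaction 2 Ce⁴⁺(aq) + Zn(s) → 2 Ce³⁺(aq) + Zn²⁺(aq), Q = ([Ce³⁺(aq)]^2·[Zn²⁺(aq)]) / [Ce⁴⁺(aq)]^2 = 136, giving log Q = 2.133.
E = E° − (0.0591/n)·log Q = +2.365 − (0.0591/2)(2.133) = +2.30 V.

+2.30 V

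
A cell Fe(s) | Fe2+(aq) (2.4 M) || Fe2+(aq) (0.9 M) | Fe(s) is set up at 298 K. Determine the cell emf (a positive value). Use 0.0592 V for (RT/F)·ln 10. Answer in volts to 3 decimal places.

0.013 V

For a concentration cell E°cell = 0, since both electrodes use the same couple.
The compartment with the higher Fe2+(aq) concentration (2.4 M) acts as the cathode; ions are reduced there and produced at the dilute (0.9 M) anode.
With n = 2, Ecell = −(0.0592/2)·log([dilute]/[conc]) = −(0.0592/2)·log(0.9/2.4) = +0.013 V.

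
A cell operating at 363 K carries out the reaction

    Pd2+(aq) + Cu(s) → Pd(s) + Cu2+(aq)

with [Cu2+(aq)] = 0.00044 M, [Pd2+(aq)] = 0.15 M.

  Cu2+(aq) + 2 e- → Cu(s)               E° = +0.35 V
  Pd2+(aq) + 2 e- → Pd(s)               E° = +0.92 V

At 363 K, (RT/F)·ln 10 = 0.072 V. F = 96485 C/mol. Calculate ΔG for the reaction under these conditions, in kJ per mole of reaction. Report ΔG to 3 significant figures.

E°cell = +0.92 − (+0.35) = +0.57 V; the balanced reaction transfers n = 2 electrons.
Here Q = [Cu2+(aq)] / [Pd2+(aq)] = 0.00293 (log Q = −2.533), giving E = +0.57 − (0.072/2)·(−2.533) = +0.6612 V.
ΔG = −nFE = −(2)(96485)(+0.6612) J/mol = −128 kJ/mol.

−128 kJ/mol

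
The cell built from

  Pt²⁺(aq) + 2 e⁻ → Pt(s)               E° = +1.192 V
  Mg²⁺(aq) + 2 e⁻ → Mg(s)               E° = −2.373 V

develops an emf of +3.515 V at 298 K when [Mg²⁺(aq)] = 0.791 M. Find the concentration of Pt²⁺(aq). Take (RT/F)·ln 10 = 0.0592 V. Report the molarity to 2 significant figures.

With Pt²⁺/Pt at the cathode and Mg²⁺/Mg at the anode, E°cell = +1.192 − (−2.373) = +3.565 V (n = 2).
Rearranging E = E° − (0.0592/n)·log Q gives log Q = 2(+3.565 − (+3.515))/0.0592 = 1.689.
For Pt²⁺(aq) + Mg(s) → Pt(s) + Mg²⁺(aq), the reaction quotient is Q = [Mg²⁺(aq)] / [Pt²⁺(aq)].
Isolating [Pt²⁺(aq)] in Q = 10^{1.689} yields log [Pt²⁺(aq)] = −1.791, i.e. 0.016 M.

0.016 M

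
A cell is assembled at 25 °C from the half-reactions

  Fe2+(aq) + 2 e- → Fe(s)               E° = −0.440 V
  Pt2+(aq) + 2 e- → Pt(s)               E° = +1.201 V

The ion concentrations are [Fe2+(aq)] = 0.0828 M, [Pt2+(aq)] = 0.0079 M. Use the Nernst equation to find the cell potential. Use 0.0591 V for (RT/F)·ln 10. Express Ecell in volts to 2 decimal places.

+1.61 V

Pt²⁺/Pt is reduced (cathode, E° = +1.201 V) and Fe²⁺/Fe is oxidized (anode).
E°cell = +1.201 − (−0.440) = +1.641 V, with n = 2 electrons transferred.
Balancing gives Pt2+(aq) + Fe(s) → Pt(s) + Fe2+(aq); hence Q = [Fe2+(aq)] / [Pt2+(aq)] = 10.5 (log Q = 1.020).
E = E° − (0.0591/n)·log Q = +1.641 − (0.0591/2)(1.020) = +1.61 V.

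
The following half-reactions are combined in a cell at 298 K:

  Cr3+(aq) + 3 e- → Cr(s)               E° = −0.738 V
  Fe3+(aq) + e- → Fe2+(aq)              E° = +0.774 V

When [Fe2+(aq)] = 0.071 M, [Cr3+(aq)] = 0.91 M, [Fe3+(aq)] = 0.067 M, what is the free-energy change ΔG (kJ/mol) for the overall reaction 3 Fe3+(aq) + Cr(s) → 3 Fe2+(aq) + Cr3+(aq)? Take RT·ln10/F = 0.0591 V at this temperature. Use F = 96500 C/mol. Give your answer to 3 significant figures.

The standard cell potential is +0.774 − (−0.738) = +1.512 V, with n = 3 electrons in the balanced equation.
Here Q = ([Fe2+(aq)]^3·[Cr3+(aq)]) / [Fe3+(aq)]^3 = 1.08 (log Q = 0.035), giving E = +1.512 − (0.0591/3)·(0.035) = +1.5113 V.
ΔG = −nFE = −(3)(96500)(+1.5113) J/mol = −438 kJ/mol.

−438 kJ/mol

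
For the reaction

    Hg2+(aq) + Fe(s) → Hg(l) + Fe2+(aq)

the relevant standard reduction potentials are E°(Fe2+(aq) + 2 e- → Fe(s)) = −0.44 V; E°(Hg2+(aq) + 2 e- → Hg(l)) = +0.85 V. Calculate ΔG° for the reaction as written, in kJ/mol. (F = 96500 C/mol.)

−249 kJ/mol

In the reaction as written Hg2+(aq) is reduced, so the Hg²⁺/Hg couple is the cathode and Fe²⁺/Fe is the anode.
E°cell = +0.85 − (−0.44) = +1.29 V; balancing electrons gives n = 2.
ΔG° = −nFE°cell = −(2)(96500)(+1.29) J/mol = −249 kJ/mol.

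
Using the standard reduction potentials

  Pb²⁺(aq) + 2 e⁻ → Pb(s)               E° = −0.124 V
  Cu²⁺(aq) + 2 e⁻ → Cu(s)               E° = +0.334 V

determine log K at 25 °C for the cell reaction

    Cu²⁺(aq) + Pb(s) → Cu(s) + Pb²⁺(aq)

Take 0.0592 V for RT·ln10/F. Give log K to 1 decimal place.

log K = 15.5

The Cu²⁺/Cu couple is reduced (cathode); E°cell = +0.334 − (−0.124) = +0.458 V with n = 2.
At equilibrium E = 0, so log K = nE°cell / 0.0592 = (2)(+0.458) / 0.0592 = 15.5.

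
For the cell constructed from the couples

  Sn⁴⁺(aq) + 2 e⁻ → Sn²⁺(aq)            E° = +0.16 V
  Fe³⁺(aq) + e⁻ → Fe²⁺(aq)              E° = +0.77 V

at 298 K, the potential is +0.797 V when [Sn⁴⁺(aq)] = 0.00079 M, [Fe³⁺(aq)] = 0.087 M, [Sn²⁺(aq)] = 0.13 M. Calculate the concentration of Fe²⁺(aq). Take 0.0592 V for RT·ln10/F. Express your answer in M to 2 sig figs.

With Fe³⁺/Fe²⁺ at the cathode and Sn⁴⁺/Sn²⁺ at the anode, E°cell = +0.77 − (+0.16) = +0.61 V (n = 2).
Rearranging E = E° − (0.0592/n)·log Q gives log Q = 2(+0.61 − (+0.797))/0.0592 = −6.318.
The balanced reaction is 2 Fe³⁺(aq) + Sn²⁺(aq) → 2 Fe²⁺(aq) + Sn⁴⁺(aq), so Q = ([Fe²⁺(aq)]^2·[Sn⁴⁺(aq)]) / ([Fe³⁺(aq)]^2·[Sn²⁺(aq)]).
Solving for the unknown gives log [Fe²⁺(aq)] = −3.111, so [Fe²⁺(aq)] ≈ 0.00077 M.

0.00077 M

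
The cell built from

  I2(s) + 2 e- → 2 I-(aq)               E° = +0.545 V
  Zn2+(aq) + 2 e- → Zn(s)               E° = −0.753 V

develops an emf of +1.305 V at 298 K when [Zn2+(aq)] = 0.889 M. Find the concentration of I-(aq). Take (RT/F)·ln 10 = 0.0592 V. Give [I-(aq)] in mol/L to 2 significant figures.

0.81 M

The I₂/I⁻ couple has the larger reduction potential, so it is the cathode: E°cell = +0.545 − (−0.753) = +1.298 V and n = 2.
Since E = E° − (0.0592/n)·log Q, log Q = n(E° − E)/0.0592 = −0.236.
For I2(s) + Zn(s) → 2 I-(aq) + Zn2+(aq), the reaction quotient is Q = [I-(aq)]^2·[Zn2+(aq)].
Isolating [I-(aq)] in Q = 10^{−0.236} yields log [I-(aq)] = −0.092, i.e. 0.81 M.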